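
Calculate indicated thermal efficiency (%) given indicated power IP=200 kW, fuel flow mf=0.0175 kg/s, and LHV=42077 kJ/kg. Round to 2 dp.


eta_ith = (IP / (mf * LHV)) * 100
Denominator = 0.0175 * 42077 = 736.3475 kW
eta_ith = (200 / 736.3475) * 100 = 27.16%


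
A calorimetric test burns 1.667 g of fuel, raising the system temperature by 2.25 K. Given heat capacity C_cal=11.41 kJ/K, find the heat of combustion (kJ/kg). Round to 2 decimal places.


Hc = C_cal * delta_T / m_fuel
Q_released = 11.41 * 2.25 = 25.6725 kJ
m_fuel = 1.667 g = 1.667/1000 kg = 0.001667 kg
Hc = 25.6725 / 0.001667 = 15400.42 kJ/kg


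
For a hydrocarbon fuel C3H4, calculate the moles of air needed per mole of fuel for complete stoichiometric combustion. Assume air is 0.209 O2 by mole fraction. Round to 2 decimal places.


Balanced combustion: C3H4 + 4 O2 -> 3 CO2 + 2 H2O
O2 needed = C + H/4 = 3 + 4/4 = 4.00 moles
Air moles = O2 / 0.209 = 4.00 / 0.209 = 19.14 moles air


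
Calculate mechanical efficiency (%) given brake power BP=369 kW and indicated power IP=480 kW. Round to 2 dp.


eta_mech = (BP / IP) * 100
Ratio = 369 / 480 = 0.7688
eta_mech = 0.7688 * 100 = 76.88%


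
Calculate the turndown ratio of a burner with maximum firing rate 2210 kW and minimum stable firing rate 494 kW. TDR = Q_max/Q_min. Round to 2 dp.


TDR = Q_max / Q_min
TDR = 2210 / 494 = 4.47


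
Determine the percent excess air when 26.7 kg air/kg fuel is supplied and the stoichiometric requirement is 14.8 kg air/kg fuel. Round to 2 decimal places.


Excess air = actual - stoichiometric = 26.7 - 14.8 = 11.90 kg/kg fuel
Excess air % = (excess / stoich) * 100 = (11.90 / 14.8) * 100 = 80.41%


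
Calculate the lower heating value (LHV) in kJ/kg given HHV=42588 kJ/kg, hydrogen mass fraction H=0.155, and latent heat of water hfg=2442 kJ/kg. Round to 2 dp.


LHV = HHV - hfg * 9 * H
Water correction = 2442 * 9 * 0.155 = 3406.590 kJ/kg
LHV = 42588 - 3406.590 = 39181.41 kJ/kg


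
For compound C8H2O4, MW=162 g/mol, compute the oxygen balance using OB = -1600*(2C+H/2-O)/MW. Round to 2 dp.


OB = -1600 * (2C + H/2 - O) / MW
Inner = 2*8 + 2/2 - 4 = 13.00
OB = -1600 * 13.00 / 162 = -128.40%


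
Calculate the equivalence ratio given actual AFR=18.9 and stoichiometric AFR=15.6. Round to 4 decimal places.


phi = AFR_stoich / AFR_actual
phi = 15.6 / 18.9 = 0.8254


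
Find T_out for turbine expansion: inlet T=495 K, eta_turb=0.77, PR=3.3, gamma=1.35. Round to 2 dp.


T_out = T_in * (1 - eta * (1 - PR^(-(gamma-1)/gamma)))
Exponent = -(1.35-1)/1.35 = -0.25925926
PR^exp = 3.3^(-0.25925926) = 0.73378775
Factor = 1 - 0.77*(1 - 0.73378775) = 0.79501657
T_out = 495 * 0.79501657 = 393.53 K


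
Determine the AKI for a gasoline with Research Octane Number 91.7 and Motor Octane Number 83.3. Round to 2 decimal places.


AKI = (RON + MON) / 2
AKI = (91.7 + 83.3) / 2
AKI = 175.0 / 2 = 87.50


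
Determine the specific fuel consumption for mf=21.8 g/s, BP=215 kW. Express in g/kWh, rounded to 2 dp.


SFC = (mf / BP) * 3600
Rate = 21.8 / 215 = 0.101395 g/(s*kW)
SFC = 0.101395 * 3600 = 365.02 g/kWh


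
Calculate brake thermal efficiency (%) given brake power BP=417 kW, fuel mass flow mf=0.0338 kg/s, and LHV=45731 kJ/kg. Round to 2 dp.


eta_BTE = (BP / (mf * LHV)) * 100
Denominator = 0.0338 * 45731 = 1545.7078 kW
eta_BTE = (417 / 1545.7078) * 100 = 26.98%


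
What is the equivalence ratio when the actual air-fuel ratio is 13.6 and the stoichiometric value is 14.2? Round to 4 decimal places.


phi = AFR_stoich / AFR_actual
phi = 14.2 / 13.6 = 1.0441


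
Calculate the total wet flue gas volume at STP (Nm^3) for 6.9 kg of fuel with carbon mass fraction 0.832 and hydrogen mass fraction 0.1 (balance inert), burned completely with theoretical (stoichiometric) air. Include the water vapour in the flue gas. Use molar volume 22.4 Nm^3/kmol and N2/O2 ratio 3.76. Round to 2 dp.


Per kg fuel: CO2 = (C/12 kmol)*22.4 = (0.832/12)*22.4 = 1.55307 Nm^3
Per kg fuel: H2O = (H/2 kmol)*22.4 = (0.1/2)*22.4 = 1.12000 Nm^3
O2 needed per kg fuel = C/12 + H/4 = 0.832/12 + 0.1/4 = 0.09433333 kmol
Per kg fuel: N2 = O2*3.76*22.4 = 0.09433333*3.76*22.4 = 7.94513 Nm^3
Total per kg = 1.55307 + 1.12000 + 7.94513 = 10.61820 Nm^3
Total = 10.61820 * 6.9 = 73.27 Nm^3


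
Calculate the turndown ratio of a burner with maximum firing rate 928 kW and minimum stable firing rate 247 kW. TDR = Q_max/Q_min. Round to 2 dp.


TDR = Q_max / Q_min
TDR = 928 / 247 = 3.76


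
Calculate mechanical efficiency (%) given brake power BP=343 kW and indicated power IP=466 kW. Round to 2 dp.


eta_mech = (BP / IP) * 100
Ratio = 343 / 466 = 0.7361
eta_mech = 0.7361 * 100 = 73.61%


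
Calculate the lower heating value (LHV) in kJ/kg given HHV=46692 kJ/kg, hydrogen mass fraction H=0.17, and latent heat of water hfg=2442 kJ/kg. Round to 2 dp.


LHV = HHV - hfg * 9 * H
Water correction = 2442 * 9 * 0.17 = 3736.260 kJ/kg
LHV = 46692 - 3736.260 = 42955.74 kJ/kg


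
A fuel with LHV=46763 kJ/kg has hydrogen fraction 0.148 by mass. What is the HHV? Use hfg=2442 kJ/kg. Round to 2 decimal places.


HHV = LHV + hfg * 9 * H
Water addition = 2442 * 9 * 0.148 = 3252.744 kJ/kg
HHV = 46763 + 3252.744 = 50015.74 kJ/kg


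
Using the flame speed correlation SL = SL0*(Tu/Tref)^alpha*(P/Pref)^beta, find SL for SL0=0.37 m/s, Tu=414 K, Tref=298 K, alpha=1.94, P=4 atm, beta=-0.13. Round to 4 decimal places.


SL = SL0 * (Tu/Tref)^alpha * (P/Pref)^beta
T ratio = 414/298 = 1.38926174
(T ratio)^alpha = 1.38926174^1.94 = 1.892348
(P/Pref)^beta = 4^(-0.13) = 0.835088
SL = 0.37 * 1.892348 * 0.835088 = 0.5847 m/s


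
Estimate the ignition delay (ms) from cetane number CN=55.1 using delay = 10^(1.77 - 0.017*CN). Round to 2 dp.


delay = 10^(1.77 - 0.017*CN)
Exponent = 1.77 - 0.017*55.1 = 0.8333
delay = 10^0.8333 = 6.81 ms


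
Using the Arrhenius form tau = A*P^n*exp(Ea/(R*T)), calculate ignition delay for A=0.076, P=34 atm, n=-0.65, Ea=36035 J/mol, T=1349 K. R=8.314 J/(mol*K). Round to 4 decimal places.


tau = A * P^n * exp(Ea/(R*T))
P^n = 34^(-0.65) = 0.10105056
Ea/(R*T) = 36035/(8.314*1349) = 3.212940
exp(Ea/(R*T)) = 24.852033
tau = 0.076 * 0.10105056 * 24.852033 = 0.1909 ms


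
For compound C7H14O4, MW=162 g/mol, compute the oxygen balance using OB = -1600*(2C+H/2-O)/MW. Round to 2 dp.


OB = -1600 * (2C + H/2 - O) / MW
Inner = 2*7 + 14/2 - 4 = 17.00
OB = -1600 * 17.00 / 162 = -167.90%


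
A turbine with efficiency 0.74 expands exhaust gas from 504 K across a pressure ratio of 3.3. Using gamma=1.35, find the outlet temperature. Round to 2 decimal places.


T_out = T_in * (1 - eta * (1 - PR^(-(gamma-1)/gamma)))
Exponent = -(1.35-1)/1.35 = -0.25925926
PR^exp = 3.3^(-0.25925926) = 0.73378775
Factor = 1 - 0.74*(1 - 0.73378775) = 0.80300294
T_out = 504 * 0.80300294 = 404.71 K


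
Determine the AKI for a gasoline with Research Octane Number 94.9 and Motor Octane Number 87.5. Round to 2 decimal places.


AKI = (RON + MON) / 2
AKI = (94.9 + 87.5) / 2
AKI = 182.4 / 2 = 91.20


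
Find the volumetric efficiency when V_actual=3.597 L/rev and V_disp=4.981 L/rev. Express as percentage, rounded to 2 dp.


eta_v = (V_actual / V_disp) * 100
Ratio = 3.597 / 4.981 = 0.7221
eta_v = 0.7221 * 100 = 72.21%


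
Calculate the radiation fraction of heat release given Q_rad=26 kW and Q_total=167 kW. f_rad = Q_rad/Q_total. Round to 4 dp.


f_rad = Q_rad / Q_total
f_rad = 26 / 167 = 0.1557


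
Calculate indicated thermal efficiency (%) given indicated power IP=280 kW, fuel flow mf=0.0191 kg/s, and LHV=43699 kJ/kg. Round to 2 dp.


eta_ith = (IP / (mf * LHV)) * 100
Denominator = 0.0191 * 43699 = 834.6509 kW
eta_ith = (280 / 834.6509) * 100 = 33.55%


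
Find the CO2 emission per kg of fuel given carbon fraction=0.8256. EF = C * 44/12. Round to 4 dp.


EF = C_frac * (M_CO2 / M_C)
EF = 0.8256 * (44/12)
EF = 0.8256 * 3.666667 = 3.0272 kg_CO2/kg_fuel


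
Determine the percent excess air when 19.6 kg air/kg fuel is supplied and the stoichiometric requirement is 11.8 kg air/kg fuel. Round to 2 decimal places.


Excess air = actual - stoichiometric = 19.6 - 11.8 = 7.80 kg/kg fuel
Excess air % = (excess / stoich) * 100 = (7.80 / 11.8) * 100 = 66.10%


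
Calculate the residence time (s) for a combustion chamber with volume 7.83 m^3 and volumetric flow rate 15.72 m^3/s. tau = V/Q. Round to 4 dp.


tau = V / Q_flow
tau = 7.83 / 15.72 = 0.4981 s


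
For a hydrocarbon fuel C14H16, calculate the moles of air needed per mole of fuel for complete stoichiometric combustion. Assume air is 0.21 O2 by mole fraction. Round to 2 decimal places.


Balanced combustion: C14H16 + 18 O2 -> 14 CO2 + 8 H2O
O2 needed = C + H/4 = 14 + 16/4 = 18.00 moles
Air moles = O2 / 0.21 = 18.00 / 0.21 = 85.71 moles air


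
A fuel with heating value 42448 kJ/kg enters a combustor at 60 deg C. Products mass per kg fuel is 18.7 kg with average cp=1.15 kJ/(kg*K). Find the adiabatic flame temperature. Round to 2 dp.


T_ad = T_in + Hc / (m_p * cp)
Denominator = 18.7 * 1.15 = 21.5050
Temperature rise = 42448 / 21.5050 = 1973.87 K
T_ad = 60 + 1973.87 = 2033.87 deg C


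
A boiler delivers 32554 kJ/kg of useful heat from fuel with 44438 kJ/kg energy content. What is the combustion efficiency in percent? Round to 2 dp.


Efficiency = (Q_useful / Q_fuel) * 100
Efficiency = (32554 / 44438) * 100
Efficiency = 0.7326 * 100 = 73.26%


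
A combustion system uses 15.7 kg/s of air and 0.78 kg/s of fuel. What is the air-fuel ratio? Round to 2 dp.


AFR = m_air / m_fuel
AFR = 15.7 / 0.78 = 20.13


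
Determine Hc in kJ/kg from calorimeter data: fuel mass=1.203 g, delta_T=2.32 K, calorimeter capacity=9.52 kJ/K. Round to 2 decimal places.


Hc = C_cal * delta_T / m_fuel
Q_released = 9.52 * 2.32 = 22.0864 kJ
m_fuel = 1.203 g = 1.203/1000 kg = 0.001203 kg
Hc = 22.0864 / 0.001203 = 18359.43 kJ/kg


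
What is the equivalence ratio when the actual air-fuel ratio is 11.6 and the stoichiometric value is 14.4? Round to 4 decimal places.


phi = AFR_stoich / AFR_actual
phi = 14.4 / 11.6 = 1.2414


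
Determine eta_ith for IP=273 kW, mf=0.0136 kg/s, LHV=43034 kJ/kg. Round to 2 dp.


eta_ith = (IP / (mf * LHV)) * 100
Denominator = 0.0136 * 43034 = 585.2624 kW
eta_ith = (273 / 585.2624) * 100 = 46.65%


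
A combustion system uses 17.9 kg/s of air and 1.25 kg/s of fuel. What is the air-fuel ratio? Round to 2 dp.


AFR = m_air / m_fuel
AFR = 17.9 / 1.25 = 14.32


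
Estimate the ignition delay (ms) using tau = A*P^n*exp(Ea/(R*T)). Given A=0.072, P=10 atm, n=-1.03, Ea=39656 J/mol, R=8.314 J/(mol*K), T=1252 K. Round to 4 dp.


tau = A * P^n * exp(Ea/(R*T))
P^n = 10^(-1.03) = 0.09332543
Ea/(R*T) = 39656/(8.314*1252) = 3.809733
exp(Ea/(R*T)) = 45.138392
tau = 0.072 * 0.09332543 * 45.138392 = 0.3033 ms


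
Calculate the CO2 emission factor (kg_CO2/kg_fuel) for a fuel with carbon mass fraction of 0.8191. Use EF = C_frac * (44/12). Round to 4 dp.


EF = C_frac * (M_CO2 / M_C)
EF = 0.8191 * (44/12)
EF = 0.8191 * 3.666667 = 3.0034 kg_CO2/kg_fuel


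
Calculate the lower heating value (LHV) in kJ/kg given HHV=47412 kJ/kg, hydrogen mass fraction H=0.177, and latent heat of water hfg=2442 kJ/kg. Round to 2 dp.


LHV = HHV - hfg * 9 * H
Water correction = 2442 * 9 * 0.177 = 3890.106 kJ/kg
LHV = 47412 - 3890.106 = 43521.89 kJ/kg


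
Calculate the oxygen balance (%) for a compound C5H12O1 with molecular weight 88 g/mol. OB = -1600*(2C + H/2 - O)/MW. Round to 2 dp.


OB = -1600 * (2C + H/2 - O) / MW
Inner = 2*5 + 12/2 - 1 = 15.00
OB = -1600 * 15.00 / 88 = -272.73%


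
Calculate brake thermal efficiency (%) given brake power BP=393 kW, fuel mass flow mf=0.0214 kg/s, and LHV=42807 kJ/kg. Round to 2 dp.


eta_BTE = (BP / (mf * LHV)) * 100
Denominator = 0.0214 * 42807 = 916.0698 kW
eta_BTE = (393 / 916.0698) * 100 = 42.90%


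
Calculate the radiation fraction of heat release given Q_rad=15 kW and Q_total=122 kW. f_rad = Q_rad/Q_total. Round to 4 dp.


f_rad = Q_rad / Q_total
f_rad = 15 / 122 = 0.1230


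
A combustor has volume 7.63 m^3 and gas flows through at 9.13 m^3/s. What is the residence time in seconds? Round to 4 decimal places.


tau = V / Q_flow
tau = 7.63 / 9.13 = 0.8357 s


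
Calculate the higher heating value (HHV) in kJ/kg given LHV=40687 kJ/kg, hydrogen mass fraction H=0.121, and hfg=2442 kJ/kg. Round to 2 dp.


HHV = LHV + hfg * 9 * H
Water addition = 2442 * 9 * 0.121 = 2659.338 kJ/kg
HHV = 40687 + 2659.338 = 43346.34 kJ/kg


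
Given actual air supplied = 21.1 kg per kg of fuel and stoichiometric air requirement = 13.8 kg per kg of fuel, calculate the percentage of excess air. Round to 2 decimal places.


Excess air = actual - stoichiometric = 21.1 - 13.8 = 7.30 kg/kg fuel
Excess air % = (excess / stoich) * 100 = (7.30 / 13.8) * 100 = 52.90%


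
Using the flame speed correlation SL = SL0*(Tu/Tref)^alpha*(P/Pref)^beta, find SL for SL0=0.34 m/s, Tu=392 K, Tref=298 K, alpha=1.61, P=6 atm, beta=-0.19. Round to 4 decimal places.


SL = SL0 * (Tu/Tref)^alpha * (P/Pref)^beta
T ratio = 392/298 = 1.31543624
(T ratio)^alpha = 1.31543624^1.61 = 1.554900
(P/Pref)^beta = 6^(-0.19) = 0.711461
SL = 0.34 * 1.554900 * 0.711461 = 0.3761 m/s


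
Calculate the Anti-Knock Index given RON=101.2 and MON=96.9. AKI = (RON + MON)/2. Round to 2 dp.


AKI = (RON + MON) / 2
AKI = (101.2 + 96.9) / 2
AKI = 198.1 / 2 = 99.05


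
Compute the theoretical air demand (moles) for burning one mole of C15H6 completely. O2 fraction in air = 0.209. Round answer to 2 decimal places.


Balanced combustion: C15H6 + 16.5 O2 -> 15 CO2 + 3 H2O
O2 needed = C + H/4 = 15 + 6/4 = 16.50 moles
Air moles = O2 / 0.209 = 16.50 / 0.209 = 78.95 moles air


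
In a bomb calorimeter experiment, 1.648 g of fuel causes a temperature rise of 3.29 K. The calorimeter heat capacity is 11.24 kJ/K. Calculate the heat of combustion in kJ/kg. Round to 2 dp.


Hc = C_cal * delta_T / m_fuel
Q_released = 11.24 * 3.29 = 36.9796 kJ
m_fuel = 1.648 g = 1.648/1000 kg = 0.001648 kg
Hc = 36.9796 / 0.001648 = 22439.08 kJ/kg


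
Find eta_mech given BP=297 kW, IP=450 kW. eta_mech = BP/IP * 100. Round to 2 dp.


eta_mech = (BP / IP) * 100
Ratio = 297 / 450 = 0.6600
eta_mech = 0.6600 * 100 = 66.00%


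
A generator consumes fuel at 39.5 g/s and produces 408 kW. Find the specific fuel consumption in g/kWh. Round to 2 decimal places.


SFC = (mf / BP) * 3600
Rate = 39.5 / 408 = 0.096814 g/(s*kW)
SFC = 0.096814 * 3600 = 348.53 g/kWh


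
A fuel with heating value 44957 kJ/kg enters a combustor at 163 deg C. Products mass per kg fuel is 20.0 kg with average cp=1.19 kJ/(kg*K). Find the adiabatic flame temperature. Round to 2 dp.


T_ad = T_in + Hc / (m_p * cp)
Denominator = 20.0 * 1.19 = 23.8000
Temperature rise = 44957 / 23.8000 = 1888.95 K
T_ad = 163 + 1888.95 = 2051.95 deg C


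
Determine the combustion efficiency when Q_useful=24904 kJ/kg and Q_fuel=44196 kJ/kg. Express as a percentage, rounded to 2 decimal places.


Efficiency = (Q_useful / Q_fuel) * 100
Efficiency = (24904 / 44196) * 100
Efficiency = 0.5635 * 100 = 56.35%


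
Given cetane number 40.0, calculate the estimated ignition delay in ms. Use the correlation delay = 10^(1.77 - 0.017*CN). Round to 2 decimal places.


delay = 10^(1.77 - 0.017*CN)
Exponent = 1.77 - 0.017*40.0 = 1.0900
delay = 10^1.0900 = 12.30 ms


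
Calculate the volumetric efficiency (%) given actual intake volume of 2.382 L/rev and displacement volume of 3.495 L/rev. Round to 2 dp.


eta_v = (V_actual / V_disp) * 100
Ratio = 2.382 / 3.495 = 0.6815
eta_v = 0.6815 * 100 = 68.15%


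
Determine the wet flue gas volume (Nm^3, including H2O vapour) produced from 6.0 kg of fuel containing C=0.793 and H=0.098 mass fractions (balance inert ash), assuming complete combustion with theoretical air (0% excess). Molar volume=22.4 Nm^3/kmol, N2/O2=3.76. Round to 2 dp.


Per kg fuel: CO2 = (C/12 kmol)*22.4 = (0.793/12)*22.4 = 1.48027 Nm^3
Per kg fuel: H2O = (H/2 kmol)*22.4 = (0.098/2)*22.4 = 1.09760 Nm^3
O2 needed per kg fuel = C/12 + H/4 = 0.793/12 + 0.098/4 = 0.09058333 kmol
Per kg fuel: N2 = O2*3.76*22.4 = 0.09058333*3.76*22.4 = 7.62929 Nm^3
Total per kg = 1.48027 + 1.09760 + 7.62929 = 10.20716 Nm^3
Total = 10.20716 * 6.0 = 61.24 Nm^3


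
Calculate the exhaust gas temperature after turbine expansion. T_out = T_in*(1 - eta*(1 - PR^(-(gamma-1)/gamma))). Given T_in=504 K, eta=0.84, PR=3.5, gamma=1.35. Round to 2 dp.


T_out = T_in * (1 - eta * (1 - PR^(-(gamma-1)/gamma)))
Exponent = -(1.35-1)/1.35 = -0.25925926
PR^exp = 3.5^(-0.25925926) = 0.72267881
Factor = 1 - 0.84*(1 - 0.72267881) = 0.76705020
T_out = 504 * 0.76705020 = 386.59 K


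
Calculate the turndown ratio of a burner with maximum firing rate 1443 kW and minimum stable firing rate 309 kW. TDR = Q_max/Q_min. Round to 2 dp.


TDR = Q_max / Q_min
TDR = 1443 / 309 = 4.67


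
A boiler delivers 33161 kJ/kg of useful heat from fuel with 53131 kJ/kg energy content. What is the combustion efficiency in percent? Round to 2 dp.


Efficiency = (Q_useful / Q_fuel) * 100
Efficiency = (33161 / 53131) * 100
Efficiency = 0.6241 * 100 = 62.41%


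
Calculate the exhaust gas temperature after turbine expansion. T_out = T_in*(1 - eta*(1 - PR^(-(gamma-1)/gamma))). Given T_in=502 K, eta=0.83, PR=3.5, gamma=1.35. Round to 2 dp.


T_out = T_in * (1 - eta * (1 - PR^(-(gamma-1)/gamma)))
Exponent = -(1.35-1)/1.35 = -0.25925926
PR^exp = 3.5^(-0.25925926) = 0.72267881
Factor = 1 - 0.83*(1 - 0.72267881) = 0.76982341
T_out = 502 * 0.76982341 = 386.45 K


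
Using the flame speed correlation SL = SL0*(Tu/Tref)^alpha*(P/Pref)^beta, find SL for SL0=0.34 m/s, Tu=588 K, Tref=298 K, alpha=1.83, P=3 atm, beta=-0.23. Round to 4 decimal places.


SL = SL0 * (Tu/Tref)^alpha * (P/Pref)^beta
T ratio = 588/298 = 1.97315436
(T ratio)^alpha = 1.97315436^1.83 = 3.468524
(P/Pref)^beta = 3^(-0.23) = 0.776716
SL = 0.34 * 3.468524 * 0.776716 = 0.9160 m/s


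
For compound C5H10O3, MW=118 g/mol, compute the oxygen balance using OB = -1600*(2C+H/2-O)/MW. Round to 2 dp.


OB = -1600 * (2C + H/2 - O) / MW
Inner = 2*5 + 10/2 - 3 = 12.00
OB = -1600 * 12.00 / 118 = -162.71%


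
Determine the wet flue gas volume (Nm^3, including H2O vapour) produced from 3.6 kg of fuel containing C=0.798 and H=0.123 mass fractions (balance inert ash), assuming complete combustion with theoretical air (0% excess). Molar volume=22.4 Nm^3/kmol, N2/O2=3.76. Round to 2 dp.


Per kg fuel: CO2 = (C/12 kmol)*22.4 = (0.798/12)*22.4 = 1.48960 Nm^3
Per kg fuel: H2O = (H/2 kmol)*22.4 = (0.123/2)*22.4 = 1.37760 Nm^3
O2 needed per kg fuel = C/12 + H/4 = 0.798/12 + 0.123/4 = 0.09725000 kmol
Per kg fuel: N2 = O2*3.76*22.4 = 0.09725000*3.76*22.4 = 8.19078 Nm^3
Total per kg = 1.48960 + 1.37760 + 8.19078 = 11.05798 Nm^3
Total = 11.05798 * 3.6 = 39.81 Nm^3


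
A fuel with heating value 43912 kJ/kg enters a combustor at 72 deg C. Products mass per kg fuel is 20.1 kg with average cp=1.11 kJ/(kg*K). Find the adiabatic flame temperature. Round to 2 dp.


T_ad = T_in + Hc / (m_p * cp)
Denominator = 20.1 * 1.11 = 22.3110
Temperature rise = 43912 / 22.3110 = 1968.18 K
T_ad = 72 + 1968.18 = 2040.18 deg C


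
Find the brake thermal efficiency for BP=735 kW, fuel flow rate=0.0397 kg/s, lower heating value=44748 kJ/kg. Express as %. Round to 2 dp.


eta_BTE = (BP / (mf * LHV)) * 100
Denominator = 0.0397 * 44748 = 1776.4956 kW
eta_BTE = (735 / 1776.4956) * 100 = 41.37%


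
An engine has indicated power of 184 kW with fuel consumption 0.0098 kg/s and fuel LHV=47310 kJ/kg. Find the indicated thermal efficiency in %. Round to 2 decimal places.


eta_ith = (IP / (mf * LHV)) * 100
Denominator = 0.0098 * 47310 = 463.6380 kW
eta_ith = (184 / 463.6380) * 100 = 39.69%


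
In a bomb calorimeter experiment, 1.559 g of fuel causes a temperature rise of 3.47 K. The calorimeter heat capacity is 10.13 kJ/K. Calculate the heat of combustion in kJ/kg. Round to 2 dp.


Hc = C_cal * delta_T / m_fuel
Q_released = 10.13 * 3.47 = 35.1511 kJ
m_fuel = 1.559 g = 1.559/1000 kg = 0.001559 kg
Hc = 35.1511 / 0.001559 = 22547.21 kJ/kg


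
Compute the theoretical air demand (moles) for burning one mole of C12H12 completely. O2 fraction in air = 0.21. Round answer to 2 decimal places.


Balanced combustion: C12H12 + 15 O2 -> 12 CO2 + 6 H2O
O2 needed = C + H/4 = 12 + 12/4 = 15.00 moles
Air moles = O2 / 0.21 = 15.00 / 0.21 = 71.43 moles air


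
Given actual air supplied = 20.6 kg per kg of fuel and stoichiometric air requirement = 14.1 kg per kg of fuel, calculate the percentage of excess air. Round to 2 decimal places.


Excess air = actual - stoichiometric = 20.6 - 14.1 = 6.50 kg/kg fuel
Excess air % = (excess / stoich) * 100 = (6.50 / 14.1) * 100 = 46.10%


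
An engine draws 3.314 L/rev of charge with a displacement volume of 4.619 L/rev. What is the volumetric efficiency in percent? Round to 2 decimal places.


eta_v = (V_actual / V_disp) * 100
Ratio = 3.314 / 4.619 = 0.7175
eta_v = 0.7175 * 100 = 71.75%


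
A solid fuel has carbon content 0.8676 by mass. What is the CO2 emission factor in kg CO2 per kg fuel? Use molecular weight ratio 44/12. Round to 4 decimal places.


EF = C_frac * (M_CO2 / M_C)
EF = 0.8676 * (44/12)
EF = 0.8676 * 3.666667 = 3.1812 kg_CO2/kg_fuel


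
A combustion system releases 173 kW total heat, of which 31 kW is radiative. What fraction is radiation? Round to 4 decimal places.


f_rad = Q_rad / Q_total
f_rad = 31 / 173 = 0.1792


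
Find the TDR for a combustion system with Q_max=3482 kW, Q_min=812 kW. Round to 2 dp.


TDR = Q_max / Q_min
TDR = 3482 / 812 = 4.29


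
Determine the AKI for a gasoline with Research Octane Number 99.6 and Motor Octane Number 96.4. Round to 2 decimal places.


AKI = (RON + MON) / 2
AKI = (99.6 + 96.4) / 2
AKI = 196.0 / 2 = 98.00


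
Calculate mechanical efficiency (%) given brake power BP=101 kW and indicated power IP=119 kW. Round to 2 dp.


eta_mech = (BP / IP) * 100
Ratio = 101 / 119 = 0.8487
eta_mech = 0.8487 * 100 = 84.87%


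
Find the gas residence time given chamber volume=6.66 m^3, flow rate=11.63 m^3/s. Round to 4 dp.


tau = V / Q_flow
tau = 6.66 / 11.63 = 0.5727 s


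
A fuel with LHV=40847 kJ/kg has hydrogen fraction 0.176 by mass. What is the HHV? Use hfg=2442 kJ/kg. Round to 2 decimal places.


HHV = LHV + hfg * 9 * H
Water addition = 2442 * 9 * 0.176 = 3868.128 kJ/kg
HHV = 40847 + 3868.128 = 44715.13 kJ/kg


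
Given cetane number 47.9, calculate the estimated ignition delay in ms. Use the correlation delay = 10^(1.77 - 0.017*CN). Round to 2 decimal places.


delay = 10^(1.77 - 0.017*CN)
Exponent = 1.77 - 0.017*47.9 = 0.9557
delay = 10^0.9557 = 9.03 ms


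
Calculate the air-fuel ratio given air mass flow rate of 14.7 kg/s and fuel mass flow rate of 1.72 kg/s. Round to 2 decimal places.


AFR = m_air / m_fuel
AFR = 14.7 / 1.72 = 8.55


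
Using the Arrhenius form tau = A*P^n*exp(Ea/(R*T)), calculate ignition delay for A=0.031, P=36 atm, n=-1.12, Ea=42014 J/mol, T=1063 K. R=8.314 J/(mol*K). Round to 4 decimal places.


tau = A * P^n * exp(Ea/(R*T))
P^n = 36^(-1.12) = 0.01806929
Ea/(R*T) = 42014/(8.314*1063) = 4.753908
exp(Ea/(R*T)) = 116.036838
tau = 0.031 * 0.01806929 * 116.036838 = 0.0650 ms


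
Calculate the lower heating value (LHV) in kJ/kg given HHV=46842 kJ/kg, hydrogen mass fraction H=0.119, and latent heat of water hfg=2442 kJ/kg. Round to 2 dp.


LHV = HHV - hfg * 9 * H
Water correction = 2442 * 9 * 0.119 = 2615.382 kJ/kg
LHV = 46842 - 2615.382 = 44226.62 kJ/kg


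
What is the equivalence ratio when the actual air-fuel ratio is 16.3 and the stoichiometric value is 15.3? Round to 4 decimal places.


phi = AFR_stoich / AFR_actual
phi = 15.3 / 16.3 = 0.9387


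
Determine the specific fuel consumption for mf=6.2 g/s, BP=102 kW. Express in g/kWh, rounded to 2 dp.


SFC = (mf / BP) * 3600
Rate = 6.2 / 102 = 0.060784 g/(s*kW)
SFC = 0.060784 * 3600 = 218.82 g/kWh


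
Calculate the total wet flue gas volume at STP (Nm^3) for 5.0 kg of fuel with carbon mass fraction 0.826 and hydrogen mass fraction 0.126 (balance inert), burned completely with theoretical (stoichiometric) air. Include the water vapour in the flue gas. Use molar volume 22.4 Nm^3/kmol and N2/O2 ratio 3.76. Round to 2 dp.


Per kg fuel: CO2 = (C/12 kmol)*22.4 = (0.826/12)*22.4 = 1.54187 Nm^3
Per kg fuel: H2O = (H/2 kmol)*22.4 = (0.126/2)*22.4 = 1.41120 Nm^3
O2 needed per kg fuel = C/12 + H/4 = 0.826/12 + 0.126/4 = 0.10033333 kmol
Per kg fuel: N2 = O2*3.76*22.4 = 0.10033333*3.76*22.4 = 8.45047 Nm^3
Total per kg = 1.54187 + 1.41120 + 8.45047 = 11.40354 Nm^3
Total = 11.40354 * 5.0 = 57.02 Nm^3


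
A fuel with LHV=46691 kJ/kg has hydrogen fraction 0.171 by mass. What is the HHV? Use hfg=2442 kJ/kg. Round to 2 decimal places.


HHV = LHV + hfg * 9 * H
Water addition = 2442 * 9 * 0.171 = 3758.238 kJ/kg
HHV = 46691 + 3758.238 = 50449.24 kJ/kg


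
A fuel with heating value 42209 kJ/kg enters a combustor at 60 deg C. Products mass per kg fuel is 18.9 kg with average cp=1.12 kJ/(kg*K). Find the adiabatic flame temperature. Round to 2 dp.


T_ad = T_in + Hc / (m_p * cp)
Denominator = 18.9 * 1.12 = 21.1680
Temperature rise = 42209 / 21.1680 = 1994.00 K
T_ad = 60 + 1994.00 = 2054.00 deg C


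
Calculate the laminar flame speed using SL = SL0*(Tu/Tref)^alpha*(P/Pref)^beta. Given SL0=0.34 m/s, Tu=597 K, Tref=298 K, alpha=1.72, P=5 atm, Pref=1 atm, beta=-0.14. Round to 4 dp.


SL = SL0 * (Tu/Tref)^alpha * (P/Pref)^beta
T ratio = 597/298 = 2.00335570
(T ratio)^alpha = 2.00335570^1.72 = 3.303877
(P/Pref)^beta = 5^(-0.14) = 0.798260
SL = 0.34 * 3.303877 * 0.798260 = 0.8967 m/s


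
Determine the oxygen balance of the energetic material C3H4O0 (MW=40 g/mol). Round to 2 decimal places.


OB = -1600 * (2C + H/2 - O) / MW
Inner = 2*3 + 4/2 - 0 = 8.00
OB = -1600 * 8.00 / 40 = -320.00%


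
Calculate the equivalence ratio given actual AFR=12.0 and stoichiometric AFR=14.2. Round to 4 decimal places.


phi = AFR_stoich / AFR_actual
phi = 14.2 / 12.0 = 1.1833


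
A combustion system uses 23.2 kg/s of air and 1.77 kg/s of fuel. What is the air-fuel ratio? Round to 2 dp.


AFR = m_air / m_fuel
AFR = 23.2 / 1.77 = 13.11


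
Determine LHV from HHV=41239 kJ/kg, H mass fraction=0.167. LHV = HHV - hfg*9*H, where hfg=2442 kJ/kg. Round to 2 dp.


LHV = HHV - hfg * 9 * H
Water correction = 2442 * 9 * 0.167 = 3670.326 kJ/kg
LHV = 41239 - 3670.326 = 37568.67 kJ/kg


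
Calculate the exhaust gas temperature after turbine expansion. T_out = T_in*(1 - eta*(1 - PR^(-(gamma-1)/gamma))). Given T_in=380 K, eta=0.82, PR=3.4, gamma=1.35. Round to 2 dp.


T_out = T_in * (1 - eta * (1 - PR^(-(gamma-1)/gamma)))
Exponent = -(1.35-1)/1.35 = -0.25925926
PR^exp = 3.4^(-0.25925926) = 0.72813041
Factor = 1 - 0.82*(1 - 0.72813041) = 0.77706694
T_out = 380 * 0.77706694 = 295.29 K


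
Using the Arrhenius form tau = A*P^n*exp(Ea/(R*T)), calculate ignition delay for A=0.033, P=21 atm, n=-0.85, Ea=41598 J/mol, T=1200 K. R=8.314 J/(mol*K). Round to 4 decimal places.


tau = A * P^n * exp(Ea/(R*T))
P^n = 21^(-0.85) = 0.07518195
Ea/(R*T) = 41598/(8.314*1200) = 4.169473
exp(Ea/(R*T)) = 64.681368
tau = 0.033 * 0.07518195 * 64.681368 = 0.1605 ms


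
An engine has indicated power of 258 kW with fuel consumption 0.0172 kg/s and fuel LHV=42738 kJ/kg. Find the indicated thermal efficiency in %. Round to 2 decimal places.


eta_ith = (IP / (mf * LHV)) * 100
Denominator = 0.0172 * 42738 = 735.0936 kW
eta_ith = (258 / 735.0936) * 100 = 35.10%


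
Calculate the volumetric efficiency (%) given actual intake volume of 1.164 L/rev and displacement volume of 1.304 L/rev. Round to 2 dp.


eta_v = (V_actual / V_disp) * 100
Ratio = 1.164 / 1.304 = 0.8926
eta_v = 0.8926 * 100 = 89.26%


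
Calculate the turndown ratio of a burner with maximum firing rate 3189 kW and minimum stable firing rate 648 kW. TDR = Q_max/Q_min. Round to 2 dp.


TDR = Q_max / Q_min
TDR = 3189 / 648 = 4.92


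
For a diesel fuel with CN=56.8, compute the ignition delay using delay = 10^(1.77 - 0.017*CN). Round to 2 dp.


delay = 10^(1.77 - 0.017*CN)
Exponent = 1.77 - 0.017*56.8 = 0.8044
delay = 10^0.8044 = 6.37 ms


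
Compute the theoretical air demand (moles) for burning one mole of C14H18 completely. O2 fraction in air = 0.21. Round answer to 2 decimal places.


Balanced combustion: C14H18 + 18.5 O2 -> 14 CO2 + 9 H2O
O2 needed = C + H/4 = 14 + 18/4 = 18.50 moles
Air moles = O2 / 0.21 = 18.50 / 0.21 = 88.10 moles air


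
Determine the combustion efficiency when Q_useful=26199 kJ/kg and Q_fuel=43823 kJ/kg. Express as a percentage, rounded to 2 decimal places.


Efficiency = (Q_useful / Q_fuel) * 100
Efficiency = (26199 / 43823) * 100
Efficiency = 0.5978 * 100 = 59.78%


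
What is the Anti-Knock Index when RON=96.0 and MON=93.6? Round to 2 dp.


AKI = (RON + MON) / 2
AKI = (96.0 + 93.6) / 2
AKI = 189.6 / 2 = 94.80


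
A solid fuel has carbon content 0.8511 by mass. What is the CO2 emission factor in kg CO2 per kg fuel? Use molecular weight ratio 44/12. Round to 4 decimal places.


EF = C_frac * (M_CO2 / M_C)
EF = 0.8511 * (44/12)
EF = 0.8511 * 3.666667 = 3.1207 kg_CO2/kg_fuel


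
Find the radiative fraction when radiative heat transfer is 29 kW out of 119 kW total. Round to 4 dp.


f_rad = Q_rad / Q_total
f_rad = 29 / 119 = 0.2437


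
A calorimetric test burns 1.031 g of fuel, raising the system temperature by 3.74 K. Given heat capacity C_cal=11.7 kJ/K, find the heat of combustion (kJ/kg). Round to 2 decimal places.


Hc = C_cal * delta_T / m_fuel
Q_released = 11.7 * 3.74 = 43.7580 kJ
m_fuel = 1.031 g = 1.031/1000 kg = 0.001031 kg
Hc = 43.7580 / 0.001031 = 42442.29 kJ/kg


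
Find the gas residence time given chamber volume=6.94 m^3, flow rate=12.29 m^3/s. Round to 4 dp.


tau = V / Q_flow
tau = 6.94 / 12.29 = 0.5647 s


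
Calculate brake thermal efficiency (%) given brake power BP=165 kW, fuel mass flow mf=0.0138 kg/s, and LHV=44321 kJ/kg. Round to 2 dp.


eta_BTE = (BP / (mf * LHV)) * 100
Denominator = 0.0138 * 44321 = 611.6298 kW
eta_BTE = (165 / 611.6298) * 100 = 26.98%


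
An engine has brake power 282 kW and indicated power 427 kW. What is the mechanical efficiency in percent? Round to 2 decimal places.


eta_mech = (BP / IP) * 100
Ratio = 282 / 427 = 0.6604
eta_mech = 0.6604 * 100 = 66.04%


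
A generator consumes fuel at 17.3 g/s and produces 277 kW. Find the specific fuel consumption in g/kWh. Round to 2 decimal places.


SFC = (mf / BP) * 3600
Rate = 17.3 / 277 = 0.062455 g/(s*kW)
SFC = 0.062455 * 3600 = 224.84 g/kWh


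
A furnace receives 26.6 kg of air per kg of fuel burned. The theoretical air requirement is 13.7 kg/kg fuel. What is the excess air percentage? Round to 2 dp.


Excess air = actual - stoichiometric = 26.6 - 13.7 = 12.90 kg/kg fuel
Excess air % = (excess / stoich) * 100 = (12.90 / 13.7) * 100 = 94.16%


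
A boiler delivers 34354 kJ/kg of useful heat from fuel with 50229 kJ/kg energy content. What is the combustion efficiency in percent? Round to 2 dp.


Efficiency = (Q_useful / Q_fuel) * 100
Efficiency = (34354 / 50229) * 100
Efficiency = 0.6839 * 100 = 68.39%


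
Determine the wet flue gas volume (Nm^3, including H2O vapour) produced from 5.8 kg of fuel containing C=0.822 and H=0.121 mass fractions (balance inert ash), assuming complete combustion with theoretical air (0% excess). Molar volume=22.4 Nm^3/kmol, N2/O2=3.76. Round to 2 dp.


Per kg fuel: CO2 = (C/12 kmol)*22.4 = (0.822/12)*22.4 = 1.53440 Nm^3
Per kg fuel: H2O = (H/2 kmol)*22.4 = (0.121/2)*22.4 = 1.35520 Nm^3
O2 needed per kg fuel = C/12 + H/4 = 0.822/12 + 0.121/4 = 0.09875000 kmol
Per kg fuel: N2 = O2*3.76*22.4 = 0.09875000*3.76*22.4 = 8.31712 Nm^3
Total per kg = 1.53440 + 1.35520 + 8.31712 = 11.20672 Nm^3
Total = 11.20672 * 5.8 = 65.00 Nm^3


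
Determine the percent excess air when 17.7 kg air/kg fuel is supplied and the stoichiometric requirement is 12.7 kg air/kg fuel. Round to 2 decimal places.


Excess air = actual - stoichiometric = 17.7 - 12.7 = 5.00 kg/kg fuel
Excess air % = (excess / stoich) * 100 = (5.00 / 12.7) * 100 = 39.37%


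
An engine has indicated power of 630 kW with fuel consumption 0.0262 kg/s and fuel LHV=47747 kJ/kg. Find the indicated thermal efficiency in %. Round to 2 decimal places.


eta_ith = (IP / (mf * LHV)) * 100
Denominator = 0.0262 * 47747 = 1250.9714 kW
eta_ith = (630 / 1250.9714) * 100 = 50.36%


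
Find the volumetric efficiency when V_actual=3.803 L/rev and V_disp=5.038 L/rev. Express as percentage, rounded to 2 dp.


eta_v = (V_actual / V_disp) * 100
Ratio = 3.803 / 5.038 = 0.7549
eta_v = 0.7549 * 100 = 75.49%


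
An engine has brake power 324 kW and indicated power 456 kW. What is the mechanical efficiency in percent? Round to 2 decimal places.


eta_mech = (BP / IP) * 100
Ratio = 324 / 456 = 0.7105
eta_mech = 0.7105 * 100 = 71.05%


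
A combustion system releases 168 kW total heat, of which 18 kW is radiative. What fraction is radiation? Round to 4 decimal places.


f_rad = Q_rad / Q_total
f_rad = 18 / 168 = 0.1071


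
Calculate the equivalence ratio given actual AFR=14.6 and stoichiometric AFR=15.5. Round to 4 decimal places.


phi = AFR_stoich / AFR_actual
phi = 15.5 / 14.6 = 1.0616


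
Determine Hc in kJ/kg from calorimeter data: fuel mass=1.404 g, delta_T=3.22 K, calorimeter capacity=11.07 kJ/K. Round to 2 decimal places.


Hc = C_cal * delta_T / m_fuel
Q_released = 11.07 * 3.22 = 35.6454 kJ
m_fuel = 1.404 g = 1.404/1000 kg = 0.001404 kg
Hc = 35.6454 / 0.001404 = 25388.46 kJ/kg


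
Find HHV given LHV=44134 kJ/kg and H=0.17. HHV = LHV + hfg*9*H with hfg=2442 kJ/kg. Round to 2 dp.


HHV = LHV + hfg * 9 * H
Water addition = 2442 * 9 * 0.17 = 3736.260 kJ/kg
HHV = 44134 + 3736.260 = 47870.26 kJ/kg


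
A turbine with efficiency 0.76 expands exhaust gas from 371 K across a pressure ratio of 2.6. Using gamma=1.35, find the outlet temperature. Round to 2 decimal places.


T_out = T_in * (1 - eta * (1 - PR^(-(gamma-1)/gamma)))
Exponent = -(1.35-1)/1.35 = -0.25925926
PR^exp = 2.6^(-0.25925926) = 0.78057442
Factor = 1 - 0.76*(1 - 0.78057442) = 0.83323656
T_out = 371 * 0.83323656 = 309.13 K


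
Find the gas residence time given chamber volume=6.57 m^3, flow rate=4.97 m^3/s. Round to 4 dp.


tau = V / Q_flow
tau = 6.57 / 4.97 = 1.3219 s


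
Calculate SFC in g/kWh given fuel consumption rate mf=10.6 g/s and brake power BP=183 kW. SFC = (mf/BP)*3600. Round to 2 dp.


SFC = (mf / BP) * 3600
Rate = 10.6 / 183 = 0.057923 g/(s*kW)
SFC = 0.057923 * 3600 = 208.52 g/kWh


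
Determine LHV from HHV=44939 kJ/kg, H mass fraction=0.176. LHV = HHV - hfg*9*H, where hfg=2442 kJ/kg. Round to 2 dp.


LHV = HHV - hfg * 9 * H
Water correction = 2442 * 9 * 0.176 = 3868.128 kJ/kg
LHV = 44939 - 3868.128 = 41070.87 kJ/kg


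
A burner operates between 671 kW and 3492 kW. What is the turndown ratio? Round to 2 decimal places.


TDR = Q_max / Q_min
TDR = 3492 / 671 = 5.20


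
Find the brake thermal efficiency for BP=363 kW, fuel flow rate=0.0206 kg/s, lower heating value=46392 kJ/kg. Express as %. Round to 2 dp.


eta_BTE = (BP / (mf * LHV)) * 100
Denominator = 0.0206 * 46392 = 955.6752 kW
eta_BTE = (363 / 955.6752) * 100 = 37.98%


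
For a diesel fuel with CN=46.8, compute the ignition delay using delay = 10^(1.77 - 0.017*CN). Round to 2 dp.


delay = 10^(1.77 - 0.017*CN)
Exponent = 1.77 - 0.017*46.8 = 0.9744
delay = 10^0.9744 = 9.43 ms


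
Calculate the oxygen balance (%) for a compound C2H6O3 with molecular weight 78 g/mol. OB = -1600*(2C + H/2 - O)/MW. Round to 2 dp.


OB = -1600 * (2C + H/2 - O) / MW
Inner = 2*2 + 6/2 - 3 = 4.00
OB = -1600 * 4.00 / 78 = -82.05%


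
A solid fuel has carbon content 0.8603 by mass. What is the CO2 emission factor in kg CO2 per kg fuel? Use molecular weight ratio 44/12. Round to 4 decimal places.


EF = C_frac * (M_CO2 / M_C)
EF = 0.8603 * (44/12)
EF = 0.8603 * 3.666667 = 3.1544 kg_CO2/kg_fuel


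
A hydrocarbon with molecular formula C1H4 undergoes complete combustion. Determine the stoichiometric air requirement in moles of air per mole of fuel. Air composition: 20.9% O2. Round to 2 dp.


Balanced combustion: C1H4 + 2 O2 -> 1 CO2 + 2 H2O
O2 needed = C + H/4 = 1 + 4/4 = 2.00 moles
Air moles = O2 / 0.209 = 2.00 / 0.209 = 9.57 moles air


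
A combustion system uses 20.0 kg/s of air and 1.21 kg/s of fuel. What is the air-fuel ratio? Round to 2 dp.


AFR = m_air / m_fuel
AFR = 20.0 / 1.21 = 16.53


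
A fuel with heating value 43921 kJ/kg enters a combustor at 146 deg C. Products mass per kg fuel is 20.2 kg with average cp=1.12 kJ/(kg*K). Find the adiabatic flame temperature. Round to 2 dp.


T_ad = T_in + Hc / (m_p * cp)
Denominator = 20.2 * 1.12 = 22.6240
Temperature rise = 43921 / 22.6240 = 1941.35 K
T_ad = 146 + 1941.35 = 2087.35 deg C


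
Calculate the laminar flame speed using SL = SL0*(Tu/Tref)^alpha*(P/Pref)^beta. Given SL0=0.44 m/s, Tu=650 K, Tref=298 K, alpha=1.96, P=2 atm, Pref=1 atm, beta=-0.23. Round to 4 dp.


SL = SL0 * (Tu/Tref)^alpha * (P/Pref)^beta
T ratio = 650/298 = 2.18120805
(T ratio)^alpha = 2.18120805^1.96 = 4.611543
(P/Pref)^beta = 2^(-0.23) = 0.852635
SL = 0.44 * 4.611543 * 0.852635 = 1.7301 m/s


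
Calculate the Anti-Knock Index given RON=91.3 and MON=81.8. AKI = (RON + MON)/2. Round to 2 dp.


AKI = (RON + MON) / 2
AKI = (91.3 + 81.8) / 2
AKI = 173.1 / 2 = 86.55


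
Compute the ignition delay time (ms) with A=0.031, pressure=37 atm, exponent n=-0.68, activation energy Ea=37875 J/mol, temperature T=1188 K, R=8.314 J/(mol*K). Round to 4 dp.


tau = A * P^n * exp(Ea/(R*T))
P^n = 37^(-0.68) = 0.08582678
Ea/(R*T) = 37875/(8.314*1188) = 3.834654
exp(Ea/(R*T)) = 46.277412
tau = 0.031 * 0.08582678 * 46.277412 = 0.1231 ms


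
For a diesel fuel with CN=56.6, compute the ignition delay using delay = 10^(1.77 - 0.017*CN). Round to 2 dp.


delay = 10^(1.77 - 0.017*CN)
Exponent = 1.77 - 0.017*56.6 = 0.8078
delay = 10^0.8078 = 6.42 ms


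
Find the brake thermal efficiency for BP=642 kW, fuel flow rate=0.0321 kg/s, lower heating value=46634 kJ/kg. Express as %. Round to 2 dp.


eta_BTE = (BP / (mf * LHV)) * 100
Denominator = 0.0321 * 46634 = 1496.9514 kW
eta_BTE = (642 / 1496.9514) * 100 = 42.89%


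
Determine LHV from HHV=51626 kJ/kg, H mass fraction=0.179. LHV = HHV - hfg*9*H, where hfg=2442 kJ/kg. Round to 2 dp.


LHV = HHV - hfg * 9 * H
Water correction = 2442 * 9 * 0.179 = 3934.062 kJ/kg
LHV = 51626 - 3934.062 = 47691.94 kJ/kg


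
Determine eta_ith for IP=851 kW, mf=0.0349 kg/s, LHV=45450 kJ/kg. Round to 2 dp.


eta_ith = (IP / (mf * LHV)) * 100
Denominator = 0.0349 * 45450 = 1586.2050 kW
eta_ith = (851 / 1586.2050) * 100 = 53.65%


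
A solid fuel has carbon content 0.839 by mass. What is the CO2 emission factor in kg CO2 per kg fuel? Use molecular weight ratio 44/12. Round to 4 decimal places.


EF = C_frac * (M_CO2 / M_C)
EF = 0.839 * (44/12)
EF = 0.839 * 3.666667 = 3.0763 kg_CO2/kg_fuel


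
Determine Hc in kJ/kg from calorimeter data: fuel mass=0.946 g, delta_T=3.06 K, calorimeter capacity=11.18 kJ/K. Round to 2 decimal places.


Hc = C_cal * delta_T / m_fuel
Q_released = 11.18 * 3.06 = 34.2108 kJ
m_fuel = 0.946 g = 0.946/1000 kg = 0.000946 kg
Hc = 34.2108 / 0.000946 = 36163.64 kJ/kg


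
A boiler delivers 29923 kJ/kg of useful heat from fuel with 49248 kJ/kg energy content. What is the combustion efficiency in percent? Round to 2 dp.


Efficiency = (Q_useful / Q_fuel) * 100
Efficiency = (29923 / 49248) * 100
Efficiency = 0.6076 * 100 = 60.76%


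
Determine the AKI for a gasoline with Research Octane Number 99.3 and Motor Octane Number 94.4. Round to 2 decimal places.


AKI = (RON + MON) / 2
AKI = (99.3 + 94.4) / 2
AKI = 193.7 / 2 = 96.85
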